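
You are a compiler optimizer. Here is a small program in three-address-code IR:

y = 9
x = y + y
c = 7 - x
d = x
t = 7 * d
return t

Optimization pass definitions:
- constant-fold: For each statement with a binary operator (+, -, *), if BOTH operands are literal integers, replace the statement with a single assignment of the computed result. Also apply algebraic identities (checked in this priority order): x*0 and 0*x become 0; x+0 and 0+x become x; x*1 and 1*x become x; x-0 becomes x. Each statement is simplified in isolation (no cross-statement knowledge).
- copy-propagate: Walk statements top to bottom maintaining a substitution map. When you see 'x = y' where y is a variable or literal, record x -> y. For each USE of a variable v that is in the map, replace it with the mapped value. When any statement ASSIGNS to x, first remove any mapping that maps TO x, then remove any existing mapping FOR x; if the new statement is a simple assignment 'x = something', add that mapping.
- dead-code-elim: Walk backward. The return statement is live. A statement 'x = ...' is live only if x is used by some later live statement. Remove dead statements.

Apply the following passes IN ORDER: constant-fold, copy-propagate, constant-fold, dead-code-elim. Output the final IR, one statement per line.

Answer: x = 18
t = 7 * x
return t

Derivation:
Initial IR:
  y = 9
  x = y + y
  c = 7 - x
  d = x
  t = 7 * d
  return t
After constant-fold (6 stmts):
  y = 9
  x = y + y
  c = 7 - x
  d = x
  t = 7 * d
  return t
After copy-propagate (6 stmts):
  y = 9
  x = 9 + 9
  c = 7 - x
  d = x
  t = 7 * x
  return t
After constant-fold (6 stmts):
  y = 9
  x = 18
  c = 7 - x
  d = x
  t = 7 * x
  return t
After dead-code-elim (3 stmts):
  x = 18
  t = 7 * x
  return t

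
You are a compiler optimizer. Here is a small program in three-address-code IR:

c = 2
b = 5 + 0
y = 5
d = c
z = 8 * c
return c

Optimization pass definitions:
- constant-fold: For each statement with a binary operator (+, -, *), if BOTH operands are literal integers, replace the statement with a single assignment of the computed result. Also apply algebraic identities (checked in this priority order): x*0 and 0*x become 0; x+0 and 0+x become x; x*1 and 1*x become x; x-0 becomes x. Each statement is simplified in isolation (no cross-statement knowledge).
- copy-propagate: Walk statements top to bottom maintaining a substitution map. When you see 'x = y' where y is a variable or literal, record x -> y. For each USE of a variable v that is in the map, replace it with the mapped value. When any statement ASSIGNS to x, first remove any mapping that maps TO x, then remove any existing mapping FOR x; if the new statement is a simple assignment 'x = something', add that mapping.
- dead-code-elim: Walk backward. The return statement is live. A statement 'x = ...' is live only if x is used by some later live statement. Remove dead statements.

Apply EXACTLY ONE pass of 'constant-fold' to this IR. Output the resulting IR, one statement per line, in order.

Applying constant-fold statement-by-statement:
  [1] c = 2  (unchanged)
  [2] b = 5 + 0  -> b = 5
  [3] y = 5  (unchanged)
  [4] d = c  (unchanged)
  [5] z = 8 * c  (unchanged)
  [6] return c  (unchanged)
Result (6 stmts):
  c = 2
  b = 5
  y = 5
  d = c
  z = 8 * c
  return c

Answer: c = 2
b = 5
y = 5
d = c
z = 8 * c
return c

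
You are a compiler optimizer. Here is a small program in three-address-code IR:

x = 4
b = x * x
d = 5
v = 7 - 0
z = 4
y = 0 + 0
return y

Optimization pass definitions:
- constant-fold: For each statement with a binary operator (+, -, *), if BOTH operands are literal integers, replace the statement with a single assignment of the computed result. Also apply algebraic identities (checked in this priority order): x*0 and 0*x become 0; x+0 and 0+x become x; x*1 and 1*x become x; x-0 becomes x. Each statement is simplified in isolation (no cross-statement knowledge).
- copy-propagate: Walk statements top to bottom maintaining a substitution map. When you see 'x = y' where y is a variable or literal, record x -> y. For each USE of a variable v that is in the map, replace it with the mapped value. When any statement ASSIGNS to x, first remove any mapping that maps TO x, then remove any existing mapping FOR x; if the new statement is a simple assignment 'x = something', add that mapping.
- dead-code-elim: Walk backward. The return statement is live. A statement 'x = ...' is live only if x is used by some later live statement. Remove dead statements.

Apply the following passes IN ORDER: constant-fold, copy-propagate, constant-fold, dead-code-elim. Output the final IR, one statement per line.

Initial IR:
  x = 4
  b = x * x
  d = 5
  v = 7 - 0
  z = 4
  y = 0 + 0
  return y
After constant-fold (7 stmts):
  x = 4
  b = x * x
  d = 5
  v = 7
  z = 4
  y = 0
  return y
After copy-propagate (7 stmts):
  x = 4
  b = 4 * 4
  d = 5
  v = 7
  z = 4
  y = 0
  return 0
After constant-fold (7 stmts):
  x = 4
  b = 16
  d = 5
  v = 7
  z = 4
  y = 0
  return 0
After dead-code-elim (1 stmts):
  return 0

Answer: return 0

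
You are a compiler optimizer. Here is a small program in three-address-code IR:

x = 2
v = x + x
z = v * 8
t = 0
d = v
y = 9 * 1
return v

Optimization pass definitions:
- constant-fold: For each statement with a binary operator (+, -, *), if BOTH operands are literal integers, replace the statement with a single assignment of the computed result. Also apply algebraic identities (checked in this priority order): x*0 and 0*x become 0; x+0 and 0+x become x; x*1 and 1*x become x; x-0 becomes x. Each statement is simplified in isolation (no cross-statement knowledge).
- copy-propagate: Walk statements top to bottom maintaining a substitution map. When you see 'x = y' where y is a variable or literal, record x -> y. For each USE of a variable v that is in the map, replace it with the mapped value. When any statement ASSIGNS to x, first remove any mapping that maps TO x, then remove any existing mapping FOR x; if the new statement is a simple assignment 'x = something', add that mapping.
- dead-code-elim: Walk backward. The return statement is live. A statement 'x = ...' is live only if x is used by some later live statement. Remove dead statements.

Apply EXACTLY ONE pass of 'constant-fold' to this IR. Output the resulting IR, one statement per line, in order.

Applying constant-fold statement-by-statement:
  [1] x = 2  (unchanged)
  [2] v = x + x  (unchanged)
  [3] z = v * 8  (unchanged)
  [4] t = 0  (unchanged)
  [5] d = v  (unchanged)
  [6] y = 9 * 1  -> y = 9
  [7] return v  (unchanged)
Result (7 stmts):
  x = 2
  v = x + x
  z = v * 8
  t = 0
  d = v
  y = 9
  return v

Answer: x = 2
v = x + x
z = v * 8
t = 0
d = v
y = 9
return v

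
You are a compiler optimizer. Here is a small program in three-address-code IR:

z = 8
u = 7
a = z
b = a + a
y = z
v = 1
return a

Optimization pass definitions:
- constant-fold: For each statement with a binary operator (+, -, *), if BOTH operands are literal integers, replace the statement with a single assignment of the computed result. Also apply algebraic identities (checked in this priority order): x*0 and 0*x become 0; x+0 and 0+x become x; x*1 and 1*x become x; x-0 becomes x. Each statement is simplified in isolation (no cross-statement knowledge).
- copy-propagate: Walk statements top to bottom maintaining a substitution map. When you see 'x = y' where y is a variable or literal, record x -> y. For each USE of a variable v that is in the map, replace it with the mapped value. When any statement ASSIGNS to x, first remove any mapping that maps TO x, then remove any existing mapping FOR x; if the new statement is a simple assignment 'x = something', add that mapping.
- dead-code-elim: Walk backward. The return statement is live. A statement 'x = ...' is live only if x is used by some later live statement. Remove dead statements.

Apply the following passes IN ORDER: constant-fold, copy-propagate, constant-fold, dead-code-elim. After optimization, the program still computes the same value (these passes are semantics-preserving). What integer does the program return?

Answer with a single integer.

Initial IR:
  z = 8
  u = 7
  a = z
  b = a + a
  y = z
  v = 1
  return a
After constant-fold (7 stmts):
  z = 8
  u = 7
  a = z
  b = a + a
  y = z
  v = 1
  return a
After copy-propagate (7 stmts):
  z = 8
  u = 7
  a = 8
  b = 8 + 8
  y = 8
  v = 1
  return 8
After constant-fold (7 stmts):
  z = 8
  u = 7
  a = 8
  b = 16
  y = 8
  v = 1
  return 8
After dead-code-elim (1 stmts):
  return 8
Evaluate:
  z = 8  =>  z = 8
  u = 7  =>  u = 7
  a = z  =>  a = 8
  b = a + a  =>  b = 16
  y = z  =>  y = 8
  v = 1  =>  v = 1
  return a = 8

Answer: 8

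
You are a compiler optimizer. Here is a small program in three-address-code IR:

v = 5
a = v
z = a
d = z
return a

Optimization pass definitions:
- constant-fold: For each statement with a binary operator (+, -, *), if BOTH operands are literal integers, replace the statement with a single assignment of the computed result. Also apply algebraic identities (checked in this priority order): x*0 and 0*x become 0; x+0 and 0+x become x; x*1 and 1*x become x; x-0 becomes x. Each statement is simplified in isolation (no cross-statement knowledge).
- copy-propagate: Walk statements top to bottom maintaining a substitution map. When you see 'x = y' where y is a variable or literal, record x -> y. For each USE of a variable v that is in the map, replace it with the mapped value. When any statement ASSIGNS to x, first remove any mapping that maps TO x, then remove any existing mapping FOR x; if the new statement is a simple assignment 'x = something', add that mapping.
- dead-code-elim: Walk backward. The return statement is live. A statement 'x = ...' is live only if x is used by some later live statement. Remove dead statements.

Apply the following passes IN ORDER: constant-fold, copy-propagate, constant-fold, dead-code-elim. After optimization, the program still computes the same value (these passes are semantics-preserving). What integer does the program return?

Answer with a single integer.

Answer: 5

Derivation:
Initial IR:
  v = 5
  a = v
  z = a
  d = z
  return a
After constant-fold (5 stmts):
  v = 5
  a = v
  z = a
  d = z
  return a
After copy-propagate (5 stmts):
  v = 5
  a = 5
  z = 5
  d = 5
  return 5
After constant-fold (5 stmts):
  v = 5
  a = 5
  z = 5
  d = 5
  return 5
After dead-code-elim (1 stmts):
  return 5
Evaluate:
  v = 5  =>  v = 5
  a = v  =>  a = 5
  z = a  =>  z = 5
  d = z  =>  d = 5
  return a = 5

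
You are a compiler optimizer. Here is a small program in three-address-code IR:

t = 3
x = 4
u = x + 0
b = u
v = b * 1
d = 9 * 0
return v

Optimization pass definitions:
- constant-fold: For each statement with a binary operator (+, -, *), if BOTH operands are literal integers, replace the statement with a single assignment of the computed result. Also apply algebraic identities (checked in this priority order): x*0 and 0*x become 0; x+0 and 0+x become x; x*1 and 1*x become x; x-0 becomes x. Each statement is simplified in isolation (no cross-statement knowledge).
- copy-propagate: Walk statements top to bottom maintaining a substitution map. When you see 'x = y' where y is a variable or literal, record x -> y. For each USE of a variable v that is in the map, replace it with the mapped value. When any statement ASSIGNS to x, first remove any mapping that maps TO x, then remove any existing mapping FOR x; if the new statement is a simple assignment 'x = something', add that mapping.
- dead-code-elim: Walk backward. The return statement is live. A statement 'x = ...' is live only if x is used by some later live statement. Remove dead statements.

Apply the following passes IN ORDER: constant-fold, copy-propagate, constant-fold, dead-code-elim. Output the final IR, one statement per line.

Answer: return 4

Derivation:
Initial IR:
  t = 3
  x = 4
  u = x + 0
  b = u
  v = b * 1
  d = 9 * 0
  return v
After constant-fold (7 stmts):
  t = 3
  x = 4
  u = x
  b = u
  v = b
  d = 0
  return v
After copy-propagate (7 stmts):
  t = 3
  x = 4
  u = 4
  b = 4
  v = 4
  d = 0
  return 4
After constant-fold (7 stmts):
  t = 3
  x = 4
  u = 4
  b = 4
  v = 4
  d = 0
  return 4
After dead-code-elim (1 stmts):
  return 4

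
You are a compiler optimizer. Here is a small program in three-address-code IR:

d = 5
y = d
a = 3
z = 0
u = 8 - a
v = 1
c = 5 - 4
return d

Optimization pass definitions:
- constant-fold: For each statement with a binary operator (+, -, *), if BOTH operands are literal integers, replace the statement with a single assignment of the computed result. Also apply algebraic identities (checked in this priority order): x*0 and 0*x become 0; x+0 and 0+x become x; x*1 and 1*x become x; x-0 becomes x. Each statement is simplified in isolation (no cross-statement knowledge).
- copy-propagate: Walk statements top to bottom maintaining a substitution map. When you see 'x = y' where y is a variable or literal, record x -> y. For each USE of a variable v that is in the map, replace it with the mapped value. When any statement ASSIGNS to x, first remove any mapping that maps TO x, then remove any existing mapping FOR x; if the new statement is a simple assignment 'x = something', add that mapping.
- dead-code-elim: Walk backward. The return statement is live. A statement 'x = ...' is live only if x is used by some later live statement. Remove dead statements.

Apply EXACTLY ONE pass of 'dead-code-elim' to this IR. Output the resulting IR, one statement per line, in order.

Applying dead-code-elim statement-by-statement:
  [8] return d  -> KEEP (return); live=['d']
  [7] c = 5 - 4  -> DEAD (c not live)
  [6] v = 1  -> DEAD (v not live)
  [5] u = 8 - a  -> DEAD (u not live)
  [4] z = 0  -> DEAD (z not live)
  [3] a = 3  -> DEAD (a not live)
  [2] y = d  -> DEAD (y not live)
  [1] d = 5  -> KEEP; live=[]
Result (2 stmts):
  d = 5
  return d

Answer: d = 5
return d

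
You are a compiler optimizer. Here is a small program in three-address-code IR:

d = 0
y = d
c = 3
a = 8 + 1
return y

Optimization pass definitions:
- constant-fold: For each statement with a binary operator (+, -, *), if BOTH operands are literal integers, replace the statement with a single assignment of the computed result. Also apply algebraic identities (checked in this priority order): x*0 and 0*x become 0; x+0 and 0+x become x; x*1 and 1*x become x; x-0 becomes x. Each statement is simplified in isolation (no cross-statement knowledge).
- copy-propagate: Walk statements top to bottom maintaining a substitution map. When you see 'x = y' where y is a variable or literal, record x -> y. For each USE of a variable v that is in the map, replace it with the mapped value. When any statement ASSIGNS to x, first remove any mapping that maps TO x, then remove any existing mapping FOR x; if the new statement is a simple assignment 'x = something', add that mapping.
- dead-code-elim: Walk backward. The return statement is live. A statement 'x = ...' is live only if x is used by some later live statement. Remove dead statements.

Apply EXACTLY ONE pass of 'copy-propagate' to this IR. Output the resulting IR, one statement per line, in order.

Answer: d = 0
y = 0
c = 3
a = 8 + 1
return 0

Derivation:
Applying copy-propagate statement-by-statement:
  [1] d = 0  (unchanged)
  [2] y = d  -> y = 0
  [3] c = 3  (unchanged)
  [4] a = 8 + 1  (unchanged)
  [5] return y  -> return 0
Result (5 stmts):
  d = 0
  y = 0
  c = 3
  a = 8 + 1
  return 0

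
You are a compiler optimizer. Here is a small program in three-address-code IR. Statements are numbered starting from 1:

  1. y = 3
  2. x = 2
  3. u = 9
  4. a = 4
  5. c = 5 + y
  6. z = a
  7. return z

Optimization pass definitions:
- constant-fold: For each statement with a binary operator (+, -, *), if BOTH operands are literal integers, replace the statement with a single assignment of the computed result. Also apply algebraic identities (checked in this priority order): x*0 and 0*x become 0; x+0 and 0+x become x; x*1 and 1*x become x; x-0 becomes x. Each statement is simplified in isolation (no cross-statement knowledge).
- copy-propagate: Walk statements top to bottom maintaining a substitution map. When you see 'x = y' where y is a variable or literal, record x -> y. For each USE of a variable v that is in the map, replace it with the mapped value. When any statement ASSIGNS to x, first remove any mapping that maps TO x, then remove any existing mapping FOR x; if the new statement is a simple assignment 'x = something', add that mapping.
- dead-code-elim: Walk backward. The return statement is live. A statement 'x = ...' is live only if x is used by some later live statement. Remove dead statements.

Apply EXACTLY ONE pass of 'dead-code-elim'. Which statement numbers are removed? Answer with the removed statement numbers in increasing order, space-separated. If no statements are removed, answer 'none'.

Answer: 1 2 3 5

Derivation:
Backward liveness scan:
Stmt 1 'y = 3': DEAD (y not in live set [])
Stmt 2 'x = 2': DEAD (x not in live set [])
Stmt 3 'u = 9': DEAD (u not in live set [])
Stmt 4 'a = 4': KEEP (a is live); live-in = []
Stmt 5 'c = 5 + y': DEAD (c not in live set ['a'])
Stmt 6 'z = a': KEEP (z is live); live-in = ['a']
Stmt 7 'return z': KEEP (return); live-in = ['z']
Removed statement numbers: [1, 2, 3, 5]
Surviving IR:
  a = 4
  z = a
  return z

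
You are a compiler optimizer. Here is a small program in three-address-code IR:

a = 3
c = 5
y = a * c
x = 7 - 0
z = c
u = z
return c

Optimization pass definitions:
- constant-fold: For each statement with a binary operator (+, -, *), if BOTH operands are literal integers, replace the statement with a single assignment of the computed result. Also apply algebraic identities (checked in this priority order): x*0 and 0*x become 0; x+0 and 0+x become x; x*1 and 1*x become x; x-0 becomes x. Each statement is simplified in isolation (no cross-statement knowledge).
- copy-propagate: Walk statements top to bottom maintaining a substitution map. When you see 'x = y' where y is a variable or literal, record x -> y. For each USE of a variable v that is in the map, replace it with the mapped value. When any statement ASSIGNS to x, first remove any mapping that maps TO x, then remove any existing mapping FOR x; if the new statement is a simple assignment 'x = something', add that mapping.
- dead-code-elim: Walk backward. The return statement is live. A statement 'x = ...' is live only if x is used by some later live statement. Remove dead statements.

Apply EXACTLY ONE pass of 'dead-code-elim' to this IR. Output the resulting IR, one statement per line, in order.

Applying dead-code-elim statement-by-statement:
  [7] return c  -> KEEP (return); live=['c']
  [6] u = z  -> DEAD (u not live)
  [5] z = c  -> DEAD (z not live)
  [4] x = 7 - 0  -> DEAD (x not live)
  [3] y = a * c  -> DEAD (y not live)
  [2] c = 5  -> KEEP; live=[]
  [1] a = 3  -> DEAD (a not live)
Result (2 stmts):
  c = 5
  return c

Answer: c = 5
return c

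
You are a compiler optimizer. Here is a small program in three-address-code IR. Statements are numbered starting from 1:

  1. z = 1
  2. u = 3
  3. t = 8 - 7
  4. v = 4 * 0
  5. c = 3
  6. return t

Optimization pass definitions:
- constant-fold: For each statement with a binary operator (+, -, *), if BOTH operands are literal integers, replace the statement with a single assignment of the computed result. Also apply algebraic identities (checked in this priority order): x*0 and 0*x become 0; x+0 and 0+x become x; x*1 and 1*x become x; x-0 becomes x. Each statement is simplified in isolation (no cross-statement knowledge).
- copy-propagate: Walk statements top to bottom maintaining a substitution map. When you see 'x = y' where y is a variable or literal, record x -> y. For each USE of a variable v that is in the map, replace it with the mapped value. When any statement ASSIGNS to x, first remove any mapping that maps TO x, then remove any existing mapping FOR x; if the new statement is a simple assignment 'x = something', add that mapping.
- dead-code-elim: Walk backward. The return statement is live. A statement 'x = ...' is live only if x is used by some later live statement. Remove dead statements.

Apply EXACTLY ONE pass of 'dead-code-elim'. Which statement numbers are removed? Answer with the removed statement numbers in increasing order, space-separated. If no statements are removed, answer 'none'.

Answer: 1 2 4 5

Derivation:
Backward liveness scan:
Stmt 1 'z = 1': DEAD (z not in live set [])
Stmt 2 'u = 3': DEAD (u not in live set [])
Stmt 3 't = 8 - 7': KEEP (t is live); live-in = []
Stmt 4 'v = 4 * 0': DEAD (v not in live set ['t'])
Stmt 5 'c = 3': DEAD (c not in live set ['t'])
Stmt 6 'return t': KEEP (return); live-in = ['t']
Removed statement numbers: [1, 2, 4, 5]
Surviving IR:
  t = 8 - 7
  return t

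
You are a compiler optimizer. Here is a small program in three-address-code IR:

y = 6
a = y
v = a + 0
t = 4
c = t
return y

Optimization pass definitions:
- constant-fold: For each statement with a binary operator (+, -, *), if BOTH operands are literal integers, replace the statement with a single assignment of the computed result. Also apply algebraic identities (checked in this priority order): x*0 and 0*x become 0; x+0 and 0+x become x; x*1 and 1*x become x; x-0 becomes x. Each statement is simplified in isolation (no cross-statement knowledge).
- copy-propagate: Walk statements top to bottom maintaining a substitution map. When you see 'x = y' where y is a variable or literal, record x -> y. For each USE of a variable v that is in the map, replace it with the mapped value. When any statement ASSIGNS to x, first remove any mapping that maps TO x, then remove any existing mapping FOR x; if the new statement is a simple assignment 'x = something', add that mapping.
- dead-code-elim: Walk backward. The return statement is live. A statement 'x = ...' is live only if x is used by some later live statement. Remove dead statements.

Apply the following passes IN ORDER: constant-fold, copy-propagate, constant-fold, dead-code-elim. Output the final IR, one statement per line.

Answer: return 6

Derivation:
Initial IR:
  y = 6
  a = y
  v = a + 0
  t = 4
  c = t
  return y
After constant-fold (6 stmts):
  y = 6
  a = y
  v = a
  t = 4
  c = t
  return y
After copy-propagate (6 stmts):
  y = 6
  a = 6
  v = 6
  t = 4
  c = 4
  return 6
After constant-fold (6 stmts):
  y = 6
  a = 6
  v = 6
  t = 4
  c = 4
  return 6
After dead-code-elim (1 stmts):
  return 6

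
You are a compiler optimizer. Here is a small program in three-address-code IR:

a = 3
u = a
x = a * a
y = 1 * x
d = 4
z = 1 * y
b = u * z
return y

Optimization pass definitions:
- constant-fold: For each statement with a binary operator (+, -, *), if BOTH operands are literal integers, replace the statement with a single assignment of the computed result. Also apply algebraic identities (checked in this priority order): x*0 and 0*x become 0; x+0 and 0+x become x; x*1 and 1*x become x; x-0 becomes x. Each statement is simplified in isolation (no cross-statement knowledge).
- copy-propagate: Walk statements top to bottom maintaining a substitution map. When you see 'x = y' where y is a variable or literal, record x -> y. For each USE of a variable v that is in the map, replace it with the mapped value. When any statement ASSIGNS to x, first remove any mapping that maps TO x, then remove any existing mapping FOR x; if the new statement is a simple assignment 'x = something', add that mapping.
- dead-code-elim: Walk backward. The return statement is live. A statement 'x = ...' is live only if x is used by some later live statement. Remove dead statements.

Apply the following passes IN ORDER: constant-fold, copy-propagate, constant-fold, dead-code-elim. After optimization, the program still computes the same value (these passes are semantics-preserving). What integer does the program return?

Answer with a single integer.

Initial IR:
  a = 3
  u = a
  x = a * a
  y = 1 * x
  d = 4
  z = 1 * y
  b = u * z
  return y
After constant-fold (8 stmts):
  a = 3
  u = a
  x = a * a
  y = x
  d = 4
  z = y
  b = u * z
  return y
After copy-propagate (8 stmts):
  a = 3
  u = 3
  x = 3 * 3
  y = x
  d = 4
  z = x
  b = 3 * x
  return x
After constant-fold (8 stmts):
  a = 3
  u = 3
  x = 9
  y = x
  d = 4
  z = x
  b = 3 * x
  return x
After dead-code-elim (2 stmts):
  x = 9
  return x
Evaluate:
  a = 3  =>  a = 3
  u = a  =>  u = 3
  x = a * a  =>  x = 9
  y = 1 * x  =>  y = 9
  d = 4  =>  d = 4
  z = 1 * y  =>  z = 9
  b = u * z  =>  b = 27
  return y = 9

Answer: 9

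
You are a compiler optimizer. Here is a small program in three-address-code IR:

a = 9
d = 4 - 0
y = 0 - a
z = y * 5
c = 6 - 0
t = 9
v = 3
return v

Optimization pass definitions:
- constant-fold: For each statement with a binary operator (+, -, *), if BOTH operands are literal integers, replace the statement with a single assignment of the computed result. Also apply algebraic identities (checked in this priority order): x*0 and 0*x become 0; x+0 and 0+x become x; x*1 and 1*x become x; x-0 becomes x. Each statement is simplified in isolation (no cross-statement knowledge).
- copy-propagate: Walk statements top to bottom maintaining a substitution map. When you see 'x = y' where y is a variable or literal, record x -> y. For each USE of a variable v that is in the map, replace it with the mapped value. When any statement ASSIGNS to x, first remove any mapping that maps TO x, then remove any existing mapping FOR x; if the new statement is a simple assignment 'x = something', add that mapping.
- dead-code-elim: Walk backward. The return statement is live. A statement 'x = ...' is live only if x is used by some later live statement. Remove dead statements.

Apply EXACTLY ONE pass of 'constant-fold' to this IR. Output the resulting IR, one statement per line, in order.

Applying constant-fold statement-by-statement:
  [1] a = 9  (unchanged)
  [2] d = 4 - 0  -> d = 4
  [3] y = 0 - a  (unchanged)
  [4] z = y * 5  (unchanged)
  [5] c = 6 - 0  -> c = 6
  [6] t = 9  (unchanged)
  [7] v = 3  (unchanged)
  [8] return v  (unchanged)
Result (8 stmts):
  a = 9
  d = 4
  y = 0 - a
  z = y * 5
  c = 6
  t = 9
  v = 3
  return v

Answer: a = 9
d = 4
y = 0 - a
z = y * 5
c = 6
t = 9
v = 3
return v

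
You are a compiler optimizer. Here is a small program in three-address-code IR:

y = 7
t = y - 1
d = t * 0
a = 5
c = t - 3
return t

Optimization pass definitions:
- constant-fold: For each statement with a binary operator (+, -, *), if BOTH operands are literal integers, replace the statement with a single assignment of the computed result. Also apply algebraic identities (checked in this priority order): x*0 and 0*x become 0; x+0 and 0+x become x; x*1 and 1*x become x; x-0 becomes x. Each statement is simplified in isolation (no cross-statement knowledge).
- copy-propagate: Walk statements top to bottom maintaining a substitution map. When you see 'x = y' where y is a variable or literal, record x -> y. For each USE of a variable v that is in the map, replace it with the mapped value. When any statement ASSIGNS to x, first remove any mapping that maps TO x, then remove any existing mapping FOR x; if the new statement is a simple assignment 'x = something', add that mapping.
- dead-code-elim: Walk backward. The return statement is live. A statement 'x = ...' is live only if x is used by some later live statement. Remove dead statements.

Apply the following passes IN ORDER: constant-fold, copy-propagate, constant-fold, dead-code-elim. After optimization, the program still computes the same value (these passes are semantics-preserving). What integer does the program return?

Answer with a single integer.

Initial IR:
  y = 7
  t = y - 1
  d = t * 0
  a = 5
  c = t - 3
  return t
After constant-fold (6 stmts):
  y = 7
  t = y - 1
  d = 0
  a = 5
  c = t - 3
  return t
After copy-propagate (6 stmts):
  y = 7
  t = 7 - 1
  d = 0
  a = 5
  c = t - 3
  return t
After constant-fold (6 stmts):
  y = 7
  t = 6
  d = 0
  a = 5
  c = t - 3
  return t
After dead-code-elim (2 stmts):
  t = 6
  return t
Evaluate:
  y = 7  =>  y = 7
  t = y - 1  =>  t = 6
  d = t * 0  =>  d = 0
  a = 5  =>  a = 5
  c = t - 3  =>  c = 3
  return t = 6

Answer: 6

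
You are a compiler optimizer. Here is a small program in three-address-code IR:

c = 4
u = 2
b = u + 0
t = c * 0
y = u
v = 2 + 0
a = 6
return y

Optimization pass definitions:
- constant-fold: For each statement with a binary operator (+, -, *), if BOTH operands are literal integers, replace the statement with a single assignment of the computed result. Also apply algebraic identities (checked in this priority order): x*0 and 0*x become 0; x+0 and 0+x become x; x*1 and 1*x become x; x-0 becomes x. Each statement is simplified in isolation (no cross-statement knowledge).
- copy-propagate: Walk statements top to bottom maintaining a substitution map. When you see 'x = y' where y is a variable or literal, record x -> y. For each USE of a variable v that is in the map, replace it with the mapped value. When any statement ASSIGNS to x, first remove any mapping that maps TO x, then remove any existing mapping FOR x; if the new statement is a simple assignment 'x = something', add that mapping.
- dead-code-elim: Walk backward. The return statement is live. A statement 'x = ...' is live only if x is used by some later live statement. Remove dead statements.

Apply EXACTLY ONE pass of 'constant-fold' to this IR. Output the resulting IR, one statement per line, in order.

Answer: c = 4
u = 2
b = u
t = 0
y = u
v = 2
a = 6
return y

Derivation:
Applying constant-fold statement-by-statement:
  [1] c = 4  (unchanged)
  [2] u = 2  (unchanged)
  [3] b = u + 0  -> b = u
  [4] t = c * 0  -> t = 0
  [5] y = u  (unchanged)
  [6] v = 2 + 0  -> v = 2
  [7] a = 6  (unchanged)
  [8] return y  (unchanged)
Result (8 stmts):
  c = 4
  u = 2
  b = u
  t = 0
  y = u
  v = 2
  a = 6
  return y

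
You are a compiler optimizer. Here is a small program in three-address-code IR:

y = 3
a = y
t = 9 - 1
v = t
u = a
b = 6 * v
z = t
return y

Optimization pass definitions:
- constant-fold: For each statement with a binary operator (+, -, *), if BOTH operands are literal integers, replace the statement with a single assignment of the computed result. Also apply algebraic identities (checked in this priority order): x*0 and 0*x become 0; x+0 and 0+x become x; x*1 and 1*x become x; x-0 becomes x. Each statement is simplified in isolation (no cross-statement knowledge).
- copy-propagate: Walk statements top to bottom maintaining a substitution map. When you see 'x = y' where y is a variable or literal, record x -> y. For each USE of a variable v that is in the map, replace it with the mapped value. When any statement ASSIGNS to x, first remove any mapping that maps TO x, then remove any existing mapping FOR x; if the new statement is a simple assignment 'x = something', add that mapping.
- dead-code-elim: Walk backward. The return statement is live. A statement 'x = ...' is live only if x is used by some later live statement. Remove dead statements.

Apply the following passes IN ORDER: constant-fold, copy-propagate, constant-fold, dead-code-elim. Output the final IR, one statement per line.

Initial IR:
  y = 3
  a = y
  t = 9 - 1
  v = t
  u = a
  b = 6 * v
  z = t
  return y
After constant-fold (8 stmts):
  y = 3
  a = y
  t = 8
  v = t
  u = a
  b = 6 * v
  z = t
  return y
After copy-propagate (8 stmts):
  y = 3
  a = 3
  t = 8
  v = 8
  u = 3
  b = 6 * 8
  z = 8
  return 3
After constant-fold (8 stmts):
  y = 3
  a = 3
  t = 8
  v = 8
  u = 3
  b = 48
  z = 8
  return 3
After dead-code-elim (1 stmts):
  return 3

Answer: return 3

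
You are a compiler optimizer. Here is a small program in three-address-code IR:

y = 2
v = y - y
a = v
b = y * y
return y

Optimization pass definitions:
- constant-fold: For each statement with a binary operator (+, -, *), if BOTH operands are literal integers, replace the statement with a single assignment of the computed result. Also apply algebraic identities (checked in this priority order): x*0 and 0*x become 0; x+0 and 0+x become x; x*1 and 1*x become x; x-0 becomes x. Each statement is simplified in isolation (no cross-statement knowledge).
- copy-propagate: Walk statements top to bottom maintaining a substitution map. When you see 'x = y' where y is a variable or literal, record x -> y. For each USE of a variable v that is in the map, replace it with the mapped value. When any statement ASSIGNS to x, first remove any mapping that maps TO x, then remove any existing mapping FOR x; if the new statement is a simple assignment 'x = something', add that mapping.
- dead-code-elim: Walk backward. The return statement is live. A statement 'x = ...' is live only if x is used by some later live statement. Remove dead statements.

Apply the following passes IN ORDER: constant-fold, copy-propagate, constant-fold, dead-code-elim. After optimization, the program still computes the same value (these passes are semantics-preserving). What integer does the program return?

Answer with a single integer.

Answer: 2

Derivation:
Initial IR:
  y = 2
  v = y - y
  a = v
  b = y * y
  return y
After constant-fold (5 stmts):
  y = 2
  v = y - y
  a = v
  b = y * y
  return y
After copy-propagate (5 stmts):
  y = 2
  v = 2 - 2
  a = v
  b = 2 * 2
  return 2
After constant-fold (5 stmts):
  y = 2
  v = 0
  a = v
  b = 4
  return 2
After dead-code-elim (1 stmts):
  return 2
Evaluate:
  y = 2  =>  y = 2
  v = y - y  =>  v = 0
  a = v  =>  a = 0
  b = y * y  =>  b = 4
  return y = 2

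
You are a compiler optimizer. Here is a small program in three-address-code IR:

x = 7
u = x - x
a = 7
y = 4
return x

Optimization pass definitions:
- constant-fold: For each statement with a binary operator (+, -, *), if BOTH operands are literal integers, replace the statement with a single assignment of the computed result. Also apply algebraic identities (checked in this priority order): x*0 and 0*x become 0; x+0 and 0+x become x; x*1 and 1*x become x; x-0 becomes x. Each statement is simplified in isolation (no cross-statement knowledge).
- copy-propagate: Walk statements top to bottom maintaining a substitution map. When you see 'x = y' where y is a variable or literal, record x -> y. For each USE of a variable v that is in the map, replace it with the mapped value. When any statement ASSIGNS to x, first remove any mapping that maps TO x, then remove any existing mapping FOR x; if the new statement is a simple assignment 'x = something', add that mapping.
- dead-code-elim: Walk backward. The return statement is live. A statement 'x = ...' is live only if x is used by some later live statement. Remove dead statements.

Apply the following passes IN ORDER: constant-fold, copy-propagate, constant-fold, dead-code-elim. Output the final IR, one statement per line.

Initial IR:
  x = 7
  u = x - x
  a = 7
  y = 4
  return x
After constant-fold (5 stmts):
  x = 7
  u = x - x
  a = 7
  y = 4
  return x
After copy-propagate (5 stmts):
  x = 7
  u = 7 - 7
  a = 7
  y = 4
  return 7
After constant-fold (5 stmts):
  x = 7
  u = 0
  a = 7
  y = 4
  return 7
After dead-code-elim (1 stmts):
  return 7

Answer: return 7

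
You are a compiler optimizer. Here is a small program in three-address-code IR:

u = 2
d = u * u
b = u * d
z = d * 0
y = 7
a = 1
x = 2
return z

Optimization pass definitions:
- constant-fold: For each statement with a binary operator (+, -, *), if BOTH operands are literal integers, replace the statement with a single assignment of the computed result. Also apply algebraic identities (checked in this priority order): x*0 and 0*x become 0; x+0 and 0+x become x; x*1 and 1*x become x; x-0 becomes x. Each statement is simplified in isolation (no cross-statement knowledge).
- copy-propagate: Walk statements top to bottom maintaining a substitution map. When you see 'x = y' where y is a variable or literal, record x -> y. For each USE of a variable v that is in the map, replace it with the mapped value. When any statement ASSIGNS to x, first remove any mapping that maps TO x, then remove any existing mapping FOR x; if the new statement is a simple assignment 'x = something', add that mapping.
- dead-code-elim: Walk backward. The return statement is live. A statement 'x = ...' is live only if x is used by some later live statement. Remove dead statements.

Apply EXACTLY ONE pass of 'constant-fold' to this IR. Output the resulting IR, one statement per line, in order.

Answer: u = 2
d = u * u
b = u * d
z = 0
y = 7
a = 1
x = 2
return z

Derivation:
Applying constant-fold statement-by-statement:
  [1] u = 2  (unchanged)
  [2] d = u * u  (unchanged)
  [3] b = u * d  (unchanged)
  [4] z = d * 0  -> z = 0
  [5] y = 7  (unchanged)
  [6] a = 1  (unchanged)
  [7] x = 2  (unchanged)
  [8] return z  (unchanged)
Result (8 stmts):
  u = 2
  d = u * u
  b = u * d
  z = 0
  y = 7
  a = 1
  x = 2
  return z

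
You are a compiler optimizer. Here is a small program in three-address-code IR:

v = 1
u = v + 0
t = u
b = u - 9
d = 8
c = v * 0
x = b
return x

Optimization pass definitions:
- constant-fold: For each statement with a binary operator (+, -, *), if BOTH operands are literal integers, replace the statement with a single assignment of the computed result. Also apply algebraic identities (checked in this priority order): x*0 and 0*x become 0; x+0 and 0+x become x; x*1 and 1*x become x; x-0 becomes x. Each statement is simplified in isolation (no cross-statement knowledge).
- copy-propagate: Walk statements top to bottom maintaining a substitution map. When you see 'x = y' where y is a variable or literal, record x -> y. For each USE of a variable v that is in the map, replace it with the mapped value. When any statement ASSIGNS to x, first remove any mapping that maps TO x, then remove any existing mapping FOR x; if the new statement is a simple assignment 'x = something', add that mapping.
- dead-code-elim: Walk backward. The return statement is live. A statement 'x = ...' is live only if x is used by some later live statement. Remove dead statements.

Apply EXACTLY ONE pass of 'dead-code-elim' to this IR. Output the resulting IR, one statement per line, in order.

Answer: v = 1
u = v + 0
b = u - 9
x = b
return x

Derivation:
Applying dead-code-elim statement-by-statement:
  [8] return x  -> KEEP (return); live=['x']
  [7] x = b  -> KEEP; live=['b']
  [6] c = v * 0  -> DEAD (c not live)
  [5] d = 8  -> DEAD (d not live)
  [4] b = u - 9  -> KEEP; live=['u']
  [3] t = u  -> DEAD (t not live)
  [2] u = v + 0  -> KEEP; live=['v']
  [1] v = 1  -> KEEP; live=[]
Result (5 stmts):
  v = 1
  u = v + 0
  b = u - 9
  x = b
  return x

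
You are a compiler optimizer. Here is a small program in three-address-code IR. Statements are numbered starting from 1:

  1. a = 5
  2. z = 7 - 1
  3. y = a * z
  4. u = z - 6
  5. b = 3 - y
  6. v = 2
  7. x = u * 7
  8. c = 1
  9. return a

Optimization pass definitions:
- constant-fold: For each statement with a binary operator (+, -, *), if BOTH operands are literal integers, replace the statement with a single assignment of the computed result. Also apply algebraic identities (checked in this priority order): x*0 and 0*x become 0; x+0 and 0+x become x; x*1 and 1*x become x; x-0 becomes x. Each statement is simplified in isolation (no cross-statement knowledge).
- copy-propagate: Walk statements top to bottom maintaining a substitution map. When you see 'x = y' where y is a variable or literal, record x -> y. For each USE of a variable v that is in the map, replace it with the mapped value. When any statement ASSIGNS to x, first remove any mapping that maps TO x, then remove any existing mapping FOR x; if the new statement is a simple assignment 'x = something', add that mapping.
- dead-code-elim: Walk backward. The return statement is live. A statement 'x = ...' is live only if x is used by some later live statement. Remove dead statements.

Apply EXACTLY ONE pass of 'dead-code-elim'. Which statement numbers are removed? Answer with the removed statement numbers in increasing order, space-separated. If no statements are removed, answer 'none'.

Backward liveness scan:
Stmt 1 'a = 5': KEEP (a is live); live-in = []
Stmt 2 'z = 7 - 1': DEAD (z not in live set ['a'])
Stmt 3 'y = a * z': DEAD (y not in live set ['a'])
Stmt 4 'u = z - 6': DEAD (u not in live set ['a'])
Stmt 5 'b = 3 - y': DEAD (b not in live set ['a'])
Stmt 6 'v = 2': DEAD (v not in live set ['a'])
Stmt 7 'x = u * 7': DEAD (x not in live set ['a'])
Stmt 8 'c = 1': DEAD (c not in live set ['a'])
Stmt 9 'return a': KEEP (return); live-in = ['a']
Removed statement numbers: [2, 3, 4, 5, 6, 7, 8]
Surviving IR:
  a = 5
  return a

Answer: 2 3 4 5 6 7 8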